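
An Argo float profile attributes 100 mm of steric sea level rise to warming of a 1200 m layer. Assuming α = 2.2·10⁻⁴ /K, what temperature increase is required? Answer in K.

ΔT = Δh/(αH) = 0.1 / (2.2×10⁻⁴ × 1200) ≈ 0.3788 K

about 0.379 K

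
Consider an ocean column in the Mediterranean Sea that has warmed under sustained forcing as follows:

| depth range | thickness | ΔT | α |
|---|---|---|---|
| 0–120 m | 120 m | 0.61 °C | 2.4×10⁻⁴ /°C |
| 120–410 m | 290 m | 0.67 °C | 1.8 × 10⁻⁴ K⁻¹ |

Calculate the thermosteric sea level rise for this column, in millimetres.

52.5 mm

2.4×10⁻⁴ × 120 × 0.61 = 0.017568 m
120–410 m: 290 × 1.8×10⁻⁴ × 0.67 = 0.034974 m
Δh = 0.017568 + 0.034974 = 0.052542 m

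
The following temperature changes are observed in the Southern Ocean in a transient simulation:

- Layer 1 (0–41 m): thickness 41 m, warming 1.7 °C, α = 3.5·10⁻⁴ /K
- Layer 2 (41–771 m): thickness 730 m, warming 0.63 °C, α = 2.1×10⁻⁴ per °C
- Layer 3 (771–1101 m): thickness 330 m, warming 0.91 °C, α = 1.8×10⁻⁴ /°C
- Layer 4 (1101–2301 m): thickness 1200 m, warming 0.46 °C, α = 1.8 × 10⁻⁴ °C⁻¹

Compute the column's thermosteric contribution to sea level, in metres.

about 0.27 m

Layer 1: 3.5×10⁻⁴ × 41 × 1.7 = 0.024395 m
Layer 2: 2.1×10⁻⁴ × 730 × 0.63 = 0.096579 m
771–1101 m: 0.91 × 330 × 1.8×10⁻⁴ = 0.054054 m
1101–2301 m: 1.8×10⁻⁴ × 0.46 × 1200 = 0.09936 m
Δh = 0.024395 + 0.096579 + 0.054054 + 0.09936 = 0.274388 m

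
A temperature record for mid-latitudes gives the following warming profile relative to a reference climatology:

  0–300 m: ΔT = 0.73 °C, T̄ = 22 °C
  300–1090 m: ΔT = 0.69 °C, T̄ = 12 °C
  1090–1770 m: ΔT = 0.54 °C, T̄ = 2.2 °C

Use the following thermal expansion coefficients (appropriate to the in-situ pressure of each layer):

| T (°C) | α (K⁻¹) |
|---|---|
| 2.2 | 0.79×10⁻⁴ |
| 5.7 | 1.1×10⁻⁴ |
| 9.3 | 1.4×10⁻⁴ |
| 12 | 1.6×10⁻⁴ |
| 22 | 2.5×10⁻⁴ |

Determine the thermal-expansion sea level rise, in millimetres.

Layer 1 at 22 °C → α = 2.5×10⁻⁴ K⁻¹
Layer 2 at 12 °C → α = 1.6×10⁻⁴ K⁻¹
Layer 3 at 2.2 °C → α = 0.79×10⁻⁴ K⁻¹
Layer 1: 0.73 × 2.5×10⁻⁴ × 300 = 0.05475 m
Layer 2: 0.69 × 790 × 1.6×10⁻⁴ = 0.087216 m
Layer 3: 0.54 × 0.79×10⁻⁴ × 680 = 0.0290088 m
Δh = 0.05475 + 0.087216 + 0.0290088 = 0.1709748 m

170 mm of thermosteric rise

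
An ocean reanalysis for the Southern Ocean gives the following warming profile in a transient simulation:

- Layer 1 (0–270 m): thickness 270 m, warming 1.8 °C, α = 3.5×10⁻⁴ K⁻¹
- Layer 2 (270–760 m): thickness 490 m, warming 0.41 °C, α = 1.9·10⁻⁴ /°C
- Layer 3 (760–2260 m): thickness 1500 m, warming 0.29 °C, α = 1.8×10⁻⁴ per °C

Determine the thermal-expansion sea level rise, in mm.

0–270 m: 270 × 1.8 × 3.5×10⁻⁴ = 0.17010 m
1.9×10⁻⁴ × 0.41 × 490 = 0.038171 m
760–2260 m: 0.29 × 1.8×10⁻⁴ × 1500 = 0.07830 m
Δh = 0.17010 + 0.038171 + 0.07830 = 0.286571 m

Δh = 290 mm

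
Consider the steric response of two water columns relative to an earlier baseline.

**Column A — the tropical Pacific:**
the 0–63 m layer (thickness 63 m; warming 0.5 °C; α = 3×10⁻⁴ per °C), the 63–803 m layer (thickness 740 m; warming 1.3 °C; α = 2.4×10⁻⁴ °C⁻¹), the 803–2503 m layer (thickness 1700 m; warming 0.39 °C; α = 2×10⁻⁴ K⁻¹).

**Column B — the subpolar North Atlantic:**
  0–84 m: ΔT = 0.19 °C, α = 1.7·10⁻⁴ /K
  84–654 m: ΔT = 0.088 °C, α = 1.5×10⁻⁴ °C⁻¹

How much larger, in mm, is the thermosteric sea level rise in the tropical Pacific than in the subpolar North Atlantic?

A 0–63 m: 3×10⁻⁴ × 63 × 0.5 = 0.00945 m
A Layer 2: 740 × 1.3 × 2.4×10⁻⁴ = 0.23088 m
A 1700 × 0.39 × 2×10⁻⁴ = 0.13260 m
A total: 0.37293 m
B 0–84 m: 0.19 × 1.7×10⁻⁴ × 84 = 0.0027132 m
B Layer 2: 570 × 0.088 × 1.5×10⁻⁴ = 0.007524 m
B total: 0.0102372 m
Difference: 0.37293 − 0.0102372 = 0.3626928 m

363 mm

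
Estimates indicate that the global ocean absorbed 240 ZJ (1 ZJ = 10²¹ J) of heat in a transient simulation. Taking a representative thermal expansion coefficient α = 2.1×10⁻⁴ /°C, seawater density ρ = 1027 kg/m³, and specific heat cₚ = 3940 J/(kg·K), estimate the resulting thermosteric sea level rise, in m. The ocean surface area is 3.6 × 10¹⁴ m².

0.035 m

Per unit area: Q = 240×10²¹ / (3.6×10¹⁴) ≈ 6.667×10⁸ J/m²
Δh = αQ/(ρcₚ) = 2.1×10⁻⁴ × 6.667×10⁸ / (1027 × 3940) ≈ 0.034601 m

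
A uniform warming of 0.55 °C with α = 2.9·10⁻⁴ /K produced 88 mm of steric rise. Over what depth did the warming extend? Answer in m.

about 550 m

H = Δh/(αΔT) = 0.088 / (2.9×10⁻⁴ × 0.55) ≈ 551.7 m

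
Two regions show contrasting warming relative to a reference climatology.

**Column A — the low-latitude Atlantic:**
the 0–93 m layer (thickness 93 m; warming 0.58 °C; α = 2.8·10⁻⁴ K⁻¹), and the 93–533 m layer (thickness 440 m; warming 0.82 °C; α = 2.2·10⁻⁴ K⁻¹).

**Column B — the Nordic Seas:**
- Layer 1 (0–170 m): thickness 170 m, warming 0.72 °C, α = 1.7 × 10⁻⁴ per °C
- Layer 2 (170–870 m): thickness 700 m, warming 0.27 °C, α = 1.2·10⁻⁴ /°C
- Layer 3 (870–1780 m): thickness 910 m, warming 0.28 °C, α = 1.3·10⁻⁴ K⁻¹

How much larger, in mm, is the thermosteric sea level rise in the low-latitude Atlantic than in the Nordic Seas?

A 0.58 × 93 × 2.8×10⁻⁴ = 0.0151032 m
A Layer 2: 440 × 2.2×10⁻⁴ × 0.82 = 0.079376 m
A total: 0.0944792 m
B Layer 1: 170 × 1.7×10⁻⁴ × 0.72 = 0.020808 m
B 170–870 m: 1.2×10⁻⁴ × 700 × 0.27 = 0.02268 m
B 870–1780 m: 1.3×10⁻⁴ × 910 × 0.28 = 0.033124 m
B total: 0.076612 m
Difference: 0.0944792 − 0.076612 = 0.0178672 m

17.9 mm larger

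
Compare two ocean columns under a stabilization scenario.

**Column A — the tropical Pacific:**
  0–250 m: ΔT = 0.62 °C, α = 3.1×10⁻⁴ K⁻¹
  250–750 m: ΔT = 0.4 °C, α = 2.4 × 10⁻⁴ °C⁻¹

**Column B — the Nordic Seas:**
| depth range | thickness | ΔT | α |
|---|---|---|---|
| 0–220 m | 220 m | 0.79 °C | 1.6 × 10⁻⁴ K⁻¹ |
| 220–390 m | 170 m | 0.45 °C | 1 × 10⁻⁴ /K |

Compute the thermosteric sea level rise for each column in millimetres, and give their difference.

A 0–250 m: 250 × 0.62 × 3.1×10⁻⁴ = 0.04805 m
A 250–750 m: 2.4×10⁻⁴ × 0.4 × 500 = 0.04800 m
A total: 0.09605 m
B 1.6×10⁻⁴ × 220 × 0.79 = 0.027808 m
B 170 × 0.45 × 1×10⁻⁴ = 0.00765 m
B total: 0.035458 m
Difference: 0.09605 − 0.035458 = 0.060592 m

A: 96 mm; B: 35 mm; difference 61 mm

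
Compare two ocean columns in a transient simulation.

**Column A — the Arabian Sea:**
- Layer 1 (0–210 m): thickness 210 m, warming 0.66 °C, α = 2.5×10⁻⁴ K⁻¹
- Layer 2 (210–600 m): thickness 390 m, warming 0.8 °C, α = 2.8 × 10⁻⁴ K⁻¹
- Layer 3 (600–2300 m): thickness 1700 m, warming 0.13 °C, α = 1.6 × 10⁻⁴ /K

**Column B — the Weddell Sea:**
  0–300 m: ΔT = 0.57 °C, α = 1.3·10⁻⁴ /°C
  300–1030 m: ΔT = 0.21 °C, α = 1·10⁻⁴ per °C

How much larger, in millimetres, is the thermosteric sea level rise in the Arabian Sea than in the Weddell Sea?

A 210 × 2.5×10⁻⁴ × 0.66 = 0.03465 m
A Layer 2: 0.8 × 390 × 2.8×10⁻⁴ = 0.08736 m
A Layer 3: 0.13 × 1700 × 1.6×10⁻⁴ = 0.03536 m
A total: 0.15737 m
B Layer 1: 0.57 × 300 × 1.3×10⁻⁴ = 0.02223 m
B 300–1030 m: 0.21 × 1×10⁻⁴ × 730 = 0.01533 m
B total: 0.03756 m
Difference: 0.15737 − 0.03756 = 0.11981 m

Δh_A − Δh_B ≈ 120 mm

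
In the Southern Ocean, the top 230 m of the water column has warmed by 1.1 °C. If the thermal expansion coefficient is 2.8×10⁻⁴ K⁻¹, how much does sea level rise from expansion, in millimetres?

Δh = 71 mm

Δh = αΔT·H = 2.8×10⁻⁴ × 1.1 × 230 = 0.07084 m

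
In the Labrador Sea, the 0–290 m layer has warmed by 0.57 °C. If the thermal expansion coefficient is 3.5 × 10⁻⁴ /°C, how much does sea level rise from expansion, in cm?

Δh = αΔT·H = 3.5×10⁻⁴ × 0.57 × 290 = 0.057855 m

about 5.8 cm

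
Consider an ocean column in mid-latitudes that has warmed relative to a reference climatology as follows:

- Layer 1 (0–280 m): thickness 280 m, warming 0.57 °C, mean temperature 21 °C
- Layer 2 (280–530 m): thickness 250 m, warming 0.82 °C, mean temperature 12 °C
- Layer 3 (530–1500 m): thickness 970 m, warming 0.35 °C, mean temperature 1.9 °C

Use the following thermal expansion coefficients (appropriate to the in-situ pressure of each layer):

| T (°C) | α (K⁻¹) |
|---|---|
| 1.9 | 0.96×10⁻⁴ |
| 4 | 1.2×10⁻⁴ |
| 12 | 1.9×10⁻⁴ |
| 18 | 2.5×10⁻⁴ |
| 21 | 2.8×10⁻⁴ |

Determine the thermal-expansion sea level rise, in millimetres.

Layer 1 at 21 °C → α = 2.8×10⁻⁴ K⁻¹
Layer 2 at 12 °C → α = 1.9×10⁻⁴ K⁻¹
Layer 3 at 1.9 °C → α = 0.96×10⁻⁴ K⁻¹
0–280 m: 2.8×10⁻⁴ × 0.57 × 280 = 0.044688 m
1.9×10⁻⁴ × 0.82 × 250 = 0.03895 m
970 × 0.35 × 0.96×10⁻⁴ = 0.032592 m
Δh = 0.044688 + 0.03895 + 0.032592 = 0.11623 m

Δh ≈ 116 mm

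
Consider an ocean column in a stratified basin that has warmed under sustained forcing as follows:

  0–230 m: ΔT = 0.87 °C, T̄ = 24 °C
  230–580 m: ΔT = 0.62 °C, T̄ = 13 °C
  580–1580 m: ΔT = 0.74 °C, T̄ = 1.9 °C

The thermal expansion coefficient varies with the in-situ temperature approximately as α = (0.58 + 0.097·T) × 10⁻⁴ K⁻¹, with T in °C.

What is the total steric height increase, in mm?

Layer 1: α = (0.58 + 0.097×24)×10⁻⁴ = 2.908×10⁻⁴ K⁻¹
Layer 2: α = (0.58 + 0.097×13)×10⁻⁴ = 1.841×10⁻⁴ K⁻¹
Layer 3: α = (0.58 + 0.097×1.9)×10⁻⁴ = 0.7643×10⁻⁴ K⁻¹
2.908×10⁻⁴ × 230 × 0.87 = 0.05818908 m
350 × 1.841×10⁻⁴ × 0.62 = 0.0399497 m
580–1580 m: 0.7643×10⁻⁴ × 1000 × 0.74 = 0.0565582 m
Δh = 0.05818908 + 0.0399497 + 0.0565582 = 0.15469698 m ≈ 155 mm

155 mm of thermosteric rise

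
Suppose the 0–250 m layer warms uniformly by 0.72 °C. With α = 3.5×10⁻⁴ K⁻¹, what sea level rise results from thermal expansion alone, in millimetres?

Δh ≈ 63 mm

Δh = αΔT·H = 3.5×10⁻⁴ × 0.72 × 250 = 0.06300 m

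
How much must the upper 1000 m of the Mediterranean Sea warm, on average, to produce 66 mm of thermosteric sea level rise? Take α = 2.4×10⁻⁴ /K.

ΔT = Δh/(αH) = 0.066 / (2.4×10⁻⁴ × 1000) = 0.2750 °C

0.275 °C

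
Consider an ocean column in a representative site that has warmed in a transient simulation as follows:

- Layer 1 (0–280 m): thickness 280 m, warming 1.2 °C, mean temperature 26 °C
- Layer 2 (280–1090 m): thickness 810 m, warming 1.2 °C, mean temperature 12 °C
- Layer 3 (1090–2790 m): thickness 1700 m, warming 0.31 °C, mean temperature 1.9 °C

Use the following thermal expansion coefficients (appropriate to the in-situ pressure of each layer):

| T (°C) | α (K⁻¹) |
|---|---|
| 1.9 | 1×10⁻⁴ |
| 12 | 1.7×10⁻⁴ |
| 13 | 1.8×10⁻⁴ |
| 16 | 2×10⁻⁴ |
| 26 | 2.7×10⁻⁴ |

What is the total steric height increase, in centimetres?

about 30.9 cm

Layer 1 at 26 °C → α = 2.7×10⁻⁴ K⁻¹
Layer 2 at 12 °C → α = 1.7×10⁻⁴ K⁻¹
Layer 3 at 1.9 °C → α = 1×10⁻⁴ K⁻¹
Layer 1: 1.2 × 2.7×10⁻⁴ × 280 = 0.09072 m
280–1090 m: 1.2 × 1.7×10⁻⁴ × 810 = 0.16524 m
1090–2790 m: 1700 × 0.31 × 1×10⁻⁴ = 0.05270 m
Δh = 0.09072 + 0.16524 + 0.05270 = 0.30866 m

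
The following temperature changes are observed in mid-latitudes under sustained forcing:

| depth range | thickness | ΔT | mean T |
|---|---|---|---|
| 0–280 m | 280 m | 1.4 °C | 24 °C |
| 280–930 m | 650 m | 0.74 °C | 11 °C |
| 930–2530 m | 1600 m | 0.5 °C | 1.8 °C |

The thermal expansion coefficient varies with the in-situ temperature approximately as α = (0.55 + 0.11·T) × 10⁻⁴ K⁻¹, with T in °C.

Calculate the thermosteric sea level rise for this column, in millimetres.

Δh ≈ 270 mm

Layer 1: α = (0.55 + 0.11×24)×10⁻⁴ = 3.19×10⁻⁴ K⁻¹
Layer 2: α = (0.55 + 0.11×11)×10⁻⁴ = 1.76×10⁻⁴ K⁻¹
Layer 3: α = (0.55 + 0.11×1.8)×10⁻⁴ = 0.748×10⁻⁴ K⁻¹
0–280 m: 1.4 × 280 × 3.19×10⁻⁴ = 0.125048 m
650 × 0.74 × 1.76×10⁻⁴ = 0.084656 m
Layer 3: 1600 × 0.5 × 0.748×10⁻⁴ = 0.05984 m
Δh = 0.125048 + 0.084656 + 0.05984 = 0.269544 m ≈ 270 mm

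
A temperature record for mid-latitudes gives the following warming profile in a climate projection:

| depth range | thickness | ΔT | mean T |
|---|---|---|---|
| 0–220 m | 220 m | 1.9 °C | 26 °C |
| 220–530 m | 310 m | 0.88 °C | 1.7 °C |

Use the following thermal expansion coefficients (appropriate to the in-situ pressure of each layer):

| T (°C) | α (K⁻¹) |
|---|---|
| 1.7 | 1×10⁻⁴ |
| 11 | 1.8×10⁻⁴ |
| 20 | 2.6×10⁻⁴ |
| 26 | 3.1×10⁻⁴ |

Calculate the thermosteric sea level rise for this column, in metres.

Layer 1 at 26 °C → α = 3.1×10⁻⁴ K⁻¹
Layer 2 at 1.7 °C → α = 1×10⁻⁴ K⁻¹
220 × 3.1×10⁻⁴ × 1.9 = 0.12958 m
1×10⁻⁴ × 0.88 × 310 = 0.02728 m
Δh = 0.12958 + 0.02728 = 0.15686 m

about 0.157 m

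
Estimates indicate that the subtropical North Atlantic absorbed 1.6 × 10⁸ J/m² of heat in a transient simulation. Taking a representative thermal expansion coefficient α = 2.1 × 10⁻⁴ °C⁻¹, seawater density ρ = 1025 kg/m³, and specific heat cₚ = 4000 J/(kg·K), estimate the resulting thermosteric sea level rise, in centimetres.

0.820 cm

Δh = αQ/(ρcₚ) = 2.1×10⁻⁴ × 1.6×10⁸ / (1025 × 4000) ≈ 0.0081951 m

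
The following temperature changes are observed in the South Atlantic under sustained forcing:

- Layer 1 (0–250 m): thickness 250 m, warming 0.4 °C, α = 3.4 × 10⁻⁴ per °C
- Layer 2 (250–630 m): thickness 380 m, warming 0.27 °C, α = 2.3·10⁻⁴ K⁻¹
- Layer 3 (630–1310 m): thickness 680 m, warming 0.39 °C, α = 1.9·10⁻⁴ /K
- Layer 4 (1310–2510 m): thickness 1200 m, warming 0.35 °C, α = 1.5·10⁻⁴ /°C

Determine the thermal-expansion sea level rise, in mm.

Layer 1: 3.4×10⁻⁴ × 250 × 0.4 = 0.03400 m
250–630 m: 2.3×10⁻⁴ × 380 × 0.27 = 0.023598 m
Layer 3: 680 × 0.39 × 1.9×10⁻⁴ = 0.050388 m
1310–2510 m: 1200 × 1.5×10⁻⁴ × 0.35 = 0.06300 m
Δh = 0.03400 + 0.023598 + 0.050388 + 0.06300 = 0.170986 m

170 mm of thermosteric rise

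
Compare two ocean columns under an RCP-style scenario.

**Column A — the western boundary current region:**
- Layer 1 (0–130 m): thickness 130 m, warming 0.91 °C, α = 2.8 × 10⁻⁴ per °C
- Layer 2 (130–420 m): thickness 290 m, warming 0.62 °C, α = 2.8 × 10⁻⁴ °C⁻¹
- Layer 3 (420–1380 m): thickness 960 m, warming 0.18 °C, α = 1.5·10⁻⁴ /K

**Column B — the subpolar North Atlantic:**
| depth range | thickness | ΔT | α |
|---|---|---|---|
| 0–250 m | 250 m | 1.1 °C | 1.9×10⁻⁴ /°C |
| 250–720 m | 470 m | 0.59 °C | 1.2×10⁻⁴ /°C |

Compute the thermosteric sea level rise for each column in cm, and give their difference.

A 2.8×10⁻⁴ × 130 × 0.91 = 0.033124 m
A 130–420 m: 0.62 × 2.8×10⁻⁴ × 290 = 0.050344 m
A Layer 3: 960 × 1.5×10⁻⁴ × 0.18 = 0.02592 m
A total: 0.109388 m
B Layer 1: 1.9×10⁻⁴ × 250 × 1.1 = 0.05225 m
B 250–720 m: 470 × 0.59 × 1.2×10⁻⁴ = 0.033276 m
B total: 0.085526 m
Difference: 0.109388 − 0.085526 = 0.023862 m

A: 11 cm; B: 8.6 cm; difference 2.4 cm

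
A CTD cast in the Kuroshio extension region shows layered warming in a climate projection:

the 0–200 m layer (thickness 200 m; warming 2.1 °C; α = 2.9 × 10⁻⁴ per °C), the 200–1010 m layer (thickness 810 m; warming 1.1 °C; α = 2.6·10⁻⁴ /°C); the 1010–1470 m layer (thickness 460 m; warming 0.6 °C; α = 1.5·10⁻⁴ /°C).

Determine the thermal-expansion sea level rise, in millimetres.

Layer 1: 2.9×10⁻⁴ × 2.1 × 200 = 0.12180 m
Layer 2: 1.1 × 2.6×10⁻⁴ × 810 = 0.23166 m
460 × 1.5×10⁻⁴ × 0.6 = 0.04140 m
Δh = 0.12180 + 0.23166 + 0.04140 = 0.39486 m

390 mm of thermosteric rise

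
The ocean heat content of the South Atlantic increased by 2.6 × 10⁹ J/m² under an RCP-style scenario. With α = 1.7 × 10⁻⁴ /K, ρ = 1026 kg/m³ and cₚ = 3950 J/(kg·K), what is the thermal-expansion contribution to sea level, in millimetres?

Δh = αQ/(ρcₚ) = 1.7×10⁻⁴ × 2.6×10⁹ / (1026 × 3950) ≈ 0.10906 m

Δh ≈ 109 mm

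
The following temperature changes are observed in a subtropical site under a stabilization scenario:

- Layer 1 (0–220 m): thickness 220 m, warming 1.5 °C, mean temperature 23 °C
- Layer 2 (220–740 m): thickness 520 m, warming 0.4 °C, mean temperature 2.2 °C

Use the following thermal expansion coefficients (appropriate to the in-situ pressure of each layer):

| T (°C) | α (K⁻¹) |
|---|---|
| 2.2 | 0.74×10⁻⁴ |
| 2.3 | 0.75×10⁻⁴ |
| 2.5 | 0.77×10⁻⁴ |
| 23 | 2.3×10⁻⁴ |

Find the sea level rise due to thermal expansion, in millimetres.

Δh ≈ 91 mm

Layer 1 at 23 °C → α = 2.3×10⁻⁴ K⁻¹
Layer 2 at 2.2 °C → α = 0.74×10⁻⁴ K⁻¹
0–220 m: 220 × 2.3×10⁻⁴ × 1.5 = 0.07590 m
220–740 m: 520 × 0.74×10⁻⁴ × 0.4 = 0.015392 m
Δh = 0.07590 + 0.015392 = 0.091292 m ≈ 91 mm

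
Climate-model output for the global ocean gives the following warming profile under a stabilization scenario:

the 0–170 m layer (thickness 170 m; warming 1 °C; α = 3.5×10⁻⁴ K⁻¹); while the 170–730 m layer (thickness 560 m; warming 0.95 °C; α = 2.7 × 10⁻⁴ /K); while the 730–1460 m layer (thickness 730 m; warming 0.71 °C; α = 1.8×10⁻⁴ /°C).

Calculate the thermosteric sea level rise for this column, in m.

170 × 1 × 3.5×10⁻⁴ = 0.05950 m
170–730 m: 560 × 0.95 × 2.7×10⁻⁴ = 0.14364 m
730–1460 m: 730 × 0.71 × 1.8×10⁻⁴ = 0.093294 m
Δh = 0.05950 + 0.14364 + 0.093294 = 0.296434 m

0.296 m of thermosteric rise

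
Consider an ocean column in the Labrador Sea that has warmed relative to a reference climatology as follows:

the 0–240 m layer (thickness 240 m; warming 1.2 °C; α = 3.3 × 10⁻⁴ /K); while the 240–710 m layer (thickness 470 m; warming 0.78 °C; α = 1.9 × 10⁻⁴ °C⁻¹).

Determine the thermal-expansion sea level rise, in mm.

Δh ≈ 165 mm

3.3×10⁻⁴ × 240 × 1.2 = 0.09504 m
240–710 m: 470 × 1.9×10⁻⁴ × 0.78 = 0.069654 m
Δh = 0.09504 + 0.069654 = 0.164694 m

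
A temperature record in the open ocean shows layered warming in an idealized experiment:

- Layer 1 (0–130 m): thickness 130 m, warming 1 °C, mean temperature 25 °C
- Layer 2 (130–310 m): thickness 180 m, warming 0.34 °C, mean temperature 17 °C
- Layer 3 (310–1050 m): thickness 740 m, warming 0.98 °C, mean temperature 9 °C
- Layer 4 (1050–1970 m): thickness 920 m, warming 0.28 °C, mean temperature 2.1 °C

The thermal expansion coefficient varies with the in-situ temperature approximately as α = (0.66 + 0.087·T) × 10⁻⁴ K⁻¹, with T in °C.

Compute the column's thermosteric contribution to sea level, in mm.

176 mm

Layer 1: α = (0.66 + 0.087×25)×10⁻⁴ = 2.835×10⁻⁴ K⁻¹
Layer 2: α = (0.66 + 0.087×17)×10⁻⁴ = 2.139×10⁻⁴ K⁻¹
Layer 3: α = (0.66 + 0.087×9)×10⁻⁴ = 1.443×10⁻⁴ K⁻¹
Layer 4: α = (0.66 + 0.087×2.1)×10⁻⁴ = 0.8427×10⁻⁴ K⁻¹
0–130 m: 2.835×10⁻⁴ × 130 × 1 = 0.036855 m
2.139×10⁻⁴ × 0.34 × 180 = 0.01309068 m
Layer 3: 0.98 × 1.443×10⁻⁴ × 740 = 0.10464636 m
Layer 4: 920 × 0.8427×10⁻⁴ × 0.28 = 0.021707952 m
Δh = 0.036855 + 0.01309068 + 0.10464636 + 0.021707952 = 0.176299992 m ≈ 176 mm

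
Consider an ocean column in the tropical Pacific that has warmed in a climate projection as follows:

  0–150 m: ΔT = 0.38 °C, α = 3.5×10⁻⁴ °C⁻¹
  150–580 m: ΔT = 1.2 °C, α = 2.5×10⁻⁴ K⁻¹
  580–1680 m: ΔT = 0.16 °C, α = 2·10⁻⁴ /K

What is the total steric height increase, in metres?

Δh = 0.184 m

0.38 × 3.5×10⁻⁴ × 150 = 0.01995 m
Layer 2: 430 × 2.5×10⁻⁴ × 1.2 = 0.12900 m
580–1680 m: 1100 × 0.16 × 2×10⁻⁴ = 0.03520 m
Δh = 0.01995 + 0.12900 + 0.03520 = 0.18415 m ≈ 0.184 m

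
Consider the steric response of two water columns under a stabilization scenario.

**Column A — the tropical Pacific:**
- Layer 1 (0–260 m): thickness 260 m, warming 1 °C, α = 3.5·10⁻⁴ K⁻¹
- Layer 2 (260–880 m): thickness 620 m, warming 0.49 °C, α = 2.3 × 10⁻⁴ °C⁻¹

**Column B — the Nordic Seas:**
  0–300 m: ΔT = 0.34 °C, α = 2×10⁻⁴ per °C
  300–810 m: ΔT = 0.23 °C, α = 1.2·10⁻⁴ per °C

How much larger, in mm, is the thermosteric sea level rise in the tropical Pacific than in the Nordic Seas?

Δh_A − Δh_B ≈ 126 mm

A 0–260 m: 1 × 3.5×10⁻⁴ × 260 = 0.09100 m
A Layer 2: 620 × 2.3×10⁻⁴ × 0.49 = 0.069874 m
A total: 0.160874 m
B 300 × 2×10⁻⁴ × 0.34 = 0.02040 m
B 300–810 m: 510 × 0.23 × 1.2×10⁻⁴ = 0.014076 m
B total: 0.034476 m
Difference: 0.160874 − 0.034476 = 0.126398 m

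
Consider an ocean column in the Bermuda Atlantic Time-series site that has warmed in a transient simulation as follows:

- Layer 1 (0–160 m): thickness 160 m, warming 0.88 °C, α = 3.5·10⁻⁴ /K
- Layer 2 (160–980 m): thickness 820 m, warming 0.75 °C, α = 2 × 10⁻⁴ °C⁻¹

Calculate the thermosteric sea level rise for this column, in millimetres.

about 172 mm

0.88 × 160 × 3.5×10⁻⁴ = 0.04928 m
0.75 × 2×10⁻⁴ × 820 = 0.12300 m
Δh = 0.04928 + 0.12300 = 0.17228 m ≈ 172 mm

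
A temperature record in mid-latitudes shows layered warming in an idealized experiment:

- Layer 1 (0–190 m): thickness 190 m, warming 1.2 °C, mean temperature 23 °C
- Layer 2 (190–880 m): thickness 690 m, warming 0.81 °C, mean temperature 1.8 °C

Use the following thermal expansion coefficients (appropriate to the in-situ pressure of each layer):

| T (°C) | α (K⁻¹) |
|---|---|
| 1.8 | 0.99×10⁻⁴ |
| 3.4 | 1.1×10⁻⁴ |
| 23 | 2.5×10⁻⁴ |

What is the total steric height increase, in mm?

Layer 1 at 23 °C → α = 2.5×10⁻⁴ K⁻¹
Layer 2 at 1.8 °C → α = 0.99×10⁻⁴ K⁻¹
2.5×10⁻⁴ × 1.2 × 190 = 0.05700 m
690 × 0.99×10⁻⁴ × 0.81 = 0.0553311 m
Δh = 0.05700 + 0.0553311 = 0.1123311 m ≈ 110 mm

110 mm of thermosteric rise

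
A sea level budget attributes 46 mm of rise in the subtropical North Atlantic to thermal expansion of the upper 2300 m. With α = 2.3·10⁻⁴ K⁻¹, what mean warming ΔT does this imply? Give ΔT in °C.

ΔT ≈ 0.087 °C

ΔT = Δh/(αH) = 0.046 / (2.3×10⁻⁴ × 2300) ≈ 0.08696 °C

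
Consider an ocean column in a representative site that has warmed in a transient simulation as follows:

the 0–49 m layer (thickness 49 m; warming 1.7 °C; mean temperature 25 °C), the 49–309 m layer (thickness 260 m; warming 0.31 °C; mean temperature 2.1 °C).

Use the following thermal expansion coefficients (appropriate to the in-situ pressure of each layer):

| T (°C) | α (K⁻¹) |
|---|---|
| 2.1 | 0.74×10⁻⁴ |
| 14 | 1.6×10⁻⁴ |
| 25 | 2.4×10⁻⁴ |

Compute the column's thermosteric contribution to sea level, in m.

0.026 m of thermosteric rise

Layer 1 at 25 °C → α = 2.4×10⁻⁴ K⁻¹
Layer 2 at 2.1 °C → α = 0.74×10⁻⁴ K⁻¹
1.7 × 2.4×10⁻⁴ × 49 = 0.019992 m
49–309 m: 260 × 0.31 × 0.74×10⁻⁴ = 0.0059644 m
Δh = 0.019992 + 0.0059644 = 0.0259564 m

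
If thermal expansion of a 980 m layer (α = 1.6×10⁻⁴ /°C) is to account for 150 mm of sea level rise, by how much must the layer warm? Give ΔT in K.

ΔT = Δh/(αH) = 0.15 / (1.6×10⁻⁴ × 980) ≈ 0.9566 K

ΔT ≈ 0.96 K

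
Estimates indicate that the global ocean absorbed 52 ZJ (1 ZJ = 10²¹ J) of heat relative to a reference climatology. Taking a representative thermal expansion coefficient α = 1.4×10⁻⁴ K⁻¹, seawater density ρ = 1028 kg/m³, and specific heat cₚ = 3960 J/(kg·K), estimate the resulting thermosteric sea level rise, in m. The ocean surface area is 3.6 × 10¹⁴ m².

0.00497 m of thermosteric rise

Per unit area: Q = 52×10²¹ / (3.6×10¹⁴) ≈ 1.444×10⁸ J/m²
Δh = αQ/(ρcₚ) = 1.4×10⁻⁴ × 1.444×10⁸ / (1028 × 3960) ≈ 0.004966 m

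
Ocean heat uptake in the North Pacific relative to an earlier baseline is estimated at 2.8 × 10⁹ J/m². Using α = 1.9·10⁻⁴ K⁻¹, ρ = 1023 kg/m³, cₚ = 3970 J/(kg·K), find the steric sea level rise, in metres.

0.131 m

Δh = αQ/(ρcₚ) = 1.9×10⁻⁴ × 2.8×10⁹ / (1023 × 3970) ≈ 0.13099 m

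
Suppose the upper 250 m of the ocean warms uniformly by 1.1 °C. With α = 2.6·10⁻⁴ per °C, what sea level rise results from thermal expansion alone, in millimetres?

71.5 mm of thermosteric rise

Δh = αΔT·H = 2.6×10⁻⁴ × 1.1 × 250 = 0.07150 m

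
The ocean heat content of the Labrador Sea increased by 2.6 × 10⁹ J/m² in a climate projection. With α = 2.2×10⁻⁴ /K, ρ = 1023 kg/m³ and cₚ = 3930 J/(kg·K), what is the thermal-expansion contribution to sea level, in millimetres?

140 mm of thermosteric rise

Δh = αQ/(ρcₚ) = 2.2×10⁻⁴ × 2.6×10⁹ / (1023 × 3930) ≈ 0.14227 m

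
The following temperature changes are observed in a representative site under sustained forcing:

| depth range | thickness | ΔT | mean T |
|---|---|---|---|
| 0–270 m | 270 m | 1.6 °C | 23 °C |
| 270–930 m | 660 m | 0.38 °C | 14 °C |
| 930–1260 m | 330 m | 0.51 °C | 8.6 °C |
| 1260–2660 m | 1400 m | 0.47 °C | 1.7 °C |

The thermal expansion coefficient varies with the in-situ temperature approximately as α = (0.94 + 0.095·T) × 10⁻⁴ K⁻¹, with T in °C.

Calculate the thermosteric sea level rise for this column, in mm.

Layer 1: α = (0.94 + 0.095×23)×10⁻⁴ = 3.125×10⁻⁴ K⁻¹
Layer 2: α = (0.94 + 0.095×14)×10⁻⁴ = 2.27×10⁻⁴ K⁻¹
Layer 3: α = (0.94 + 0.095×8.6)×10⁻⁴ = 1.757×10⁻⁴ K⁻¹
Layer 4: α = (0.94 + 0.095×1.7)×10⁻⁴ = 1.1015×10⁻⁴ K⁻¹
Layer 1: 1.6 × 3.125×10⁻⁴ × 270 = 0.13500 m
Layer 2: 660 × 2.27×10⁻⁴ × 0.38 = 0.0569316 m
330 × 1.757×10⁻⁴ × 0.51 = 0.02957031 m
1.1015×10⁻⁴ × 0.47 × 1400 = 0.0724787 m
Δh = 0.13500 + 0.0569316 + 0.02957031 + 0.0724787 = 0.29398061 m ≈ 294 mm

Δh ≈ 294 mm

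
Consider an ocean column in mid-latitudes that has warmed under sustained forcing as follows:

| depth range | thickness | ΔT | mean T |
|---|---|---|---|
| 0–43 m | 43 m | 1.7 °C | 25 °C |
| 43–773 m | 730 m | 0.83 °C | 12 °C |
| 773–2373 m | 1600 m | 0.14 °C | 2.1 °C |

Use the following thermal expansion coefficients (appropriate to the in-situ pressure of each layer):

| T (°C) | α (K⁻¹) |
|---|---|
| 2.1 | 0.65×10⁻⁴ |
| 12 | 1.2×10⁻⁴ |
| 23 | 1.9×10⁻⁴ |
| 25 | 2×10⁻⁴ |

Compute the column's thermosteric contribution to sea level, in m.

Layer 1 at 25 °C → α = 2×10⁻⁴ K⁻¹
Layer 2 at 12 °C → α = 1.2×10⁻⁴ K⁻¹
Layer 3 at 2.1 °C → α = 0.65×10⁻⁴ K⁻¹
1.7 × 2×10⁻⁴ × 43 = 0.01462 m
Layer 2: 0.83 × 730 × 1.2×10⁻⁴ = 0.072708 m
1600 × 0.14 × 0.65×10⁻⁴ = 0.01456 m
Δh = 0.01462 + 0.072708 + 0.01456 = 0.101888 m

0.102 m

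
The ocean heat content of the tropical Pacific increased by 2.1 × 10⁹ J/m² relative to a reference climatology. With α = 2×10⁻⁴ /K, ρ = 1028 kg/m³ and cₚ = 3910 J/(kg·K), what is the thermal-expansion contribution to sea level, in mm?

104 mm of thermosteric rise

Δh = αQ/(ρcₚ) = 2×10⁻⁴ × 2.1×10⁹ / (1028 × 3910) ≈ 0.10449 m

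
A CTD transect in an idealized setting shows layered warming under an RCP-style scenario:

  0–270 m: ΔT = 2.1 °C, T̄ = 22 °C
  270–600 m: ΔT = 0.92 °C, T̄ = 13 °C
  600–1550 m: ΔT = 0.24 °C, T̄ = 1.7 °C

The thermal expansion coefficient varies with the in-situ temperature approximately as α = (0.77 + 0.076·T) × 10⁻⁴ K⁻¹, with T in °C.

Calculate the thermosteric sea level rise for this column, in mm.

Δh ≈ 212 mm

Layer 1: α = (0.77 + 0.076×22)×10⁻⁴ = 2.442×10⁻⁴ K⁻¹
Layer 2: α = (0.77 + 0.076×13)×10⁻⁴ = 1.758×10⁻⁴ K⁻¹
Layer 3: α = (0.77 + 0.076×1.7)×10⁻⁴ = 0.8992×10⁻⁴ K⁻¹
0–270 m: 270 × 2.1 × 2.442×10⁻⁴ = 0.1384614 m
Layer 2: 1.758×10⁻⁴ × 0.92 × 330 = 0.05337288 m
Layer 3: 0.8992×10⁻⁴ × 950 × 0.24 = 0.02050176 m
Δh = 0.1384614 + 0.05337288 + 0.02050176 = 0.21233604 m ≈ 212 mm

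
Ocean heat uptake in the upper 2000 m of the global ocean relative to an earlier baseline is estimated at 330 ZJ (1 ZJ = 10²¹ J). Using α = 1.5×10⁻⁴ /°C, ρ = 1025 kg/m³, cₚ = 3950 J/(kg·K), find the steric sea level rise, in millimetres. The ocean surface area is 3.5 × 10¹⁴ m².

35 mm

Per unit area: Q = 330×10²¹ / (3.5×10¹⁴) ≈ 9.429×10⁸ J/m²
Δh = αQ/(ρcₚ) = 1.5×10⁻⁴ × 9.429×10⁸ / (1025 × 3950) ≈ 0.034933 m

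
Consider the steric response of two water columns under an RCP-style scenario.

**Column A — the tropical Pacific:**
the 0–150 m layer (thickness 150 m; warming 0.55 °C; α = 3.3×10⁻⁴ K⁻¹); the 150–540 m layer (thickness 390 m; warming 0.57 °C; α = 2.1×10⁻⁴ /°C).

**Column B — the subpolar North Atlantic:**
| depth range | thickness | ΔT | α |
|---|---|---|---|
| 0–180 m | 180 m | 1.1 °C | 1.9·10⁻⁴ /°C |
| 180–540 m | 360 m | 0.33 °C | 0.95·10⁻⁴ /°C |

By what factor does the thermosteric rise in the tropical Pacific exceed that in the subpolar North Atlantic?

1.51

A 0.55 × 150 × 3.3×10⁻⁴ = 0.027225 m
A Layer 2: 390 × 2.1×10⁻⁴ × 0.57 = 0.046683 m
A total: 0.073908 m
B 1.1 × 180 × 1.9×10⁻⁴ = 0.03762 m
B Layer 2: 360 × 0.95×10⁻⁴ × 0.33 = 0.011286 m
B total: 0.048906 m
Ratio: 0.073908 / 0.048906 ≈ 1.511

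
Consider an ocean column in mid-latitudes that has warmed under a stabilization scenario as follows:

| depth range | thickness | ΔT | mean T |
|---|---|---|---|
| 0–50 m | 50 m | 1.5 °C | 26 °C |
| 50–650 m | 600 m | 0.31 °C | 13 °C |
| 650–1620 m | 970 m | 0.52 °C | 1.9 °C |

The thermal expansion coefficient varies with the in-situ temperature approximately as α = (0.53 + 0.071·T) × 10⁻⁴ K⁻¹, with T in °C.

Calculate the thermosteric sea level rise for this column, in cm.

Layer 1: α = (0.53 + 0.071×26)×10⁻⁴ = 2.376×10⁻⁴ K⁻¹
Layer 2: α = (0.53 + 0.071×13)×10⁻⁴ = 1.453×10⁻⁴ K⁻¹
Layer 3: α = (0.53 + 0.071×1.9)×10⁻⁴ = 0.6649×10⁻⁴ K⁻¹
0–50 m: 1.5 × 2.376×10⁻⁴ × 50 = 0.01782 m
50–650 m: 600 × 0.31 × 1.453×10⁻⁴ = 0.0270258 m
0.52 × 970 × 0.6649×10⁻⁴ = 0.033537556 m
Δh = 0.01782 + 0.0270258 + 0.033537556 = 0.078383356 m ≈ 7.8 cm

Δh ≈ 7.8 cm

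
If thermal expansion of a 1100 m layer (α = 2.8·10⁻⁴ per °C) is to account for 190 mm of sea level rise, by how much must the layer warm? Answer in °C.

ΔT = Δh/(αH) = 0.19 / (2.8×10⁻⁴ × 1100) ≈ 0.6169 °C

ΔT ≈ 0.617 °C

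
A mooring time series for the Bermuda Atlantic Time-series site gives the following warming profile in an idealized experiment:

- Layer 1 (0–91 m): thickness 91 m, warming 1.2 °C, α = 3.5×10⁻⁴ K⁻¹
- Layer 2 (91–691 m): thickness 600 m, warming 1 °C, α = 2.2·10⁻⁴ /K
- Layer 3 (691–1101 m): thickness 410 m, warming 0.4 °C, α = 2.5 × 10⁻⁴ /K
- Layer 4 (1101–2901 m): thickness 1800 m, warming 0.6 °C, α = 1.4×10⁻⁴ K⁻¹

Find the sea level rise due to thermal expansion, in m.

Layer 1: 3.5×10⁻⁴ × 91 × 1.2 = 0.03822 m
1 × 2.2×10⁻⁴ × 600 = 0.13200 m
Layer 3: 0.4 × 410 × 2.5×10⁻⁴ = 0.04100 m
1101–2901 m: 0.6 × 1800 × 1.4×10⁻⁴ = 0.15120 m
Δh = 0.03822 + 0.13200 + 0.04100 + 0.15120 = 0.36242 m

0.362 m of thermosteric rise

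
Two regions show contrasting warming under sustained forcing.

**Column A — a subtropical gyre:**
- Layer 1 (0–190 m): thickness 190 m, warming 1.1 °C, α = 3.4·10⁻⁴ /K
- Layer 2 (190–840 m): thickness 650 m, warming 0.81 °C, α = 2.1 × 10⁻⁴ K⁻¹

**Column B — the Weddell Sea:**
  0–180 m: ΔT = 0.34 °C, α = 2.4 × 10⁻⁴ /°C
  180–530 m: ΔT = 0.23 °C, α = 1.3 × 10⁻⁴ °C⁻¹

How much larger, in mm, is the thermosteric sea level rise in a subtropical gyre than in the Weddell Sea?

156 mm larger

A 3.4×10⁻⁴ × 190 × 1.1 = 0.07106 m
A 190–840 m: 2.1×10⁻⁴ × 650 × 0.81 = 0.110565 m
A total: 0.181625 m
B 180 × 2.4×10⁻⁴ × 0.34 = 0.014688 m
B 180–530 m: 1.3×10⁻⁴ × 350 × 0.23 = 0.010465 m
B total: 0.025153 m
Difference: 0.181625 − 0.025153 = 0.156472 m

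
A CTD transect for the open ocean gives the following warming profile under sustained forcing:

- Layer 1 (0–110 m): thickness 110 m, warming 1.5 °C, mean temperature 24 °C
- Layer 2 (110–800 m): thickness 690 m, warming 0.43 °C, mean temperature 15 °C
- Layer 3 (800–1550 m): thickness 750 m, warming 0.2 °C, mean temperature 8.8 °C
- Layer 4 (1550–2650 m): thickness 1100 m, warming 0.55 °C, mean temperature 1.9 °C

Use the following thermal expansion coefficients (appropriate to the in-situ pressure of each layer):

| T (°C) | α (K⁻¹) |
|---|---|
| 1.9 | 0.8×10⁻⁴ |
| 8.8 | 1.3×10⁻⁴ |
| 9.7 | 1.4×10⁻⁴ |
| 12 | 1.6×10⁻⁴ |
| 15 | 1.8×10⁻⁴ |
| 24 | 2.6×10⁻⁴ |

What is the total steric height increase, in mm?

Layer 1 at 24 °C → α = 2.6×10⁻⁴ K⁻¹
Layer 2 at 15 °C → α = 1.8×10⁻⁴ K⁻¹
Layer 3 at 8.8 °C → α = 1.3×10⁻⁴ K⁻¹
Layer 4 at 1.9 °C → α = 0.8×10⁻⁴ K⁻¹
0–110 m: 1.5 × 110 × 2.6×10⁻⁴ = 0.04290 m
110–800 m: 0.43 × 690 × 1.8×10⁻⁴ = 0.053406 m
1.3×10⁻⁴ × 750 × 0.2 = 0.01950 m
0.8×10⁻⁴ × 0.55 × 1100 = 0.04840 m
Δh = 0.04290 + 0.053406 + 0.01950 + 0.04840 = 0.164206 m ≈ 164 mm

about 164 mm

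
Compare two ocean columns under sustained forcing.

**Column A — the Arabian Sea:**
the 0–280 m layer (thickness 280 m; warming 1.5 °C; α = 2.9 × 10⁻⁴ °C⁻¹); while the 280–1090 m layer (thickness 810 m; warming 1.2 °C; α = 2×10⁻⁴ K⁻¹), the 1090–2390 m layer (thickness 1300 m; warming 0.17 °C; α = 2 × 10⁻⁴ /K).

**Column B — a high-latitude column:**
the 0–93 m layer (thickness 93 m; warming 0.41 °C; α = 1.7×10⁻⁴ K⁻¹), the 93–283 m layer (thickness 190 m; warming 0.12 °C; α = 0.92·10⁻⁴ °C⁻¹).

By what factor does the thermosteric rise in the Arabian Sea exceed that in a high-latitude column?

42.0

A 0–280 m: 280 × 1.5 × 2.9×10⁻⁴ = 0.12180 m
A 280–1090 m: 1.2 × 2×10⁻⁴ × 810 = 0.19440 m
A 1090–2390 m: 2×10⁻⁴ × 0.17 × 1300 = 0.04420 m
A total: 0.36040 m
B Layer 1: 0.41 × 1.7×10⁻⁴ × 93 = 0.0064821 m
B 0.12 × 0.92×10⁻⁴ × 190 = 0.0020976 m
B total: 0.0085797 m
Ratio: 0.36040 / 0.0085797 ≈ 42.01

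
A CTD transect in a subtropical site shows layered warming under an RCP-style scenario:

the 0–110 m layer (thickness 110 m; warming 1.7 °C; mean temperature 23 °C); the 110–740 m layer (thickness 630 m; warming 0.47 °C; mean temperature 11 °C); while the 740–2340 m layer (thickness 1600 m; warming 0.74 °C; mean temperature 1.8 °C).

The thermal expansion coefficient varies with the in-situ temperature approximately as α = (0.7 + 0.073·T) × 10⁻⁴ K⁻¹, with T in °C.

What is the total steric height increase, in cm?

Layer 1: α = (0.7 + 0.073×23)×10⁻⁴ = 2.379×10⁻⁴ K⁻¹
Layer 2: α = (0.7 + 0.073×11)×10⁻⁴ = 1.503×10⁻⁴ K⁻¹
Layer 3: α = (0.7 + 0.073×1.8)×10⁻⁴ = 0.8314×10⁻⁴ K⁻¹
0–110 m: 110 × 2.379×10⁻⁴ × 1.7 = 0.0444873 m
0.47 × 630 × 1.503×10⁻⁴ = 0.04450383 m
740–2340 m: 0.74 × 0.8314×10⁻⁴ × 1600 = 0.09843776 m
Δh = 0.0444873 + 0.04450383 + 0.09843776 = 0.18742889 m

18.7 cm of thermosteric rise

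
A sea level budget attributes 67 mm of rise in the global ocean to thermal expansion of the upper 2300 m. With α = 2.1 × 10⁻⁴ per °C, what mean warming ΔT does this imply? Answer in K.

ΔT = Δh/(αH) = 0.067 / (2.1×10⁻⁴ × 2300) ≈ 0.1387 K

ΔT ≈ 0.14 K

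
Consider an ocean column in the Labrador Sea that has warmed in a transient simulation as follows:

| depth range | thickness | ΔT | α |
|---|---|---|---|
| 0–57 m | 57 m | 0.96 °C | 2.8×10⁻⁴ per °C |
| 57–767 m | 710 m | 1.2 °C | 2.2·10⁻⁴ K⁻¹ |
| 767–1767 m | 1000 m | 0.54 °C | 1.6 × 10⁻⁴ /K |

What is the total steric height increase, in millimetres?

Δh = 289 mm

0–57 m: 2.8×10⁻⁴ × 57 × 0.96 = 0.0153216 m
57–767 m: 2.2×10⁻⁴ × 1.2 × 710 = 0.18744 m
1000 × 0.54 × 1.6×10⁻⁴ = 0.08640 m
Δh = 0.0153216 + 0.18744 + 0.08640 = 0.2891616 m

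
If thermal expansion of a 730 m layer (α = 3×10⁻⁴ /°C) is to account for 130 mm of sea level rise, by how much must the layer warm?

ΔT = Δh/(αH) = 0.13 / (3×10⁻⁴ × 730) ≈ 0.5936 °C

about 0.594 °C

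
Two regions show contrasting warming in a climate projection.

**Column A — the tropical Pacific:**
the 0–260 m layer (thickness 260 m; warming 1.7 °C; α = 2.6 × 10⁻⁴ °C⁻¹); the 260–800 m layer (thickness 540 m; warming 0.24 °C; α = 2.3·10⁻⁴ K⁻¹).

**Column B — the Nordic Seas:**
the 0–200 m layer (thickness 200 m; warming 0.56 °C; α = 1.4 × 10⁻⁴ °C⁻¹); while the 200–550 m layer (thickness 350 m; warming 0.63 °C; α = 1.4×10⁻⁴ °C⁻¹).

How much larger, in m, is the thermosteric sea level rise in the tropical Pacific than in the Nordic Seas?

A 1.7 × 2.6×10⁻⁴ × 260 = 0.11492 m
A 0.24 × 540 × 2.3×10⁻⁴ = 0.029808 m
A total: 0.144728 m
B Layer 1: 1.4×10⁻⁴ × 0.56 × 200 = 0.01568 m
B 200–550 m: 350 × 1.4×10⁻⁴ × 0.63 = 0.03087 m
B total: 0.04655 m
Difference: 0.144728 − 0.04655 = 0.098178 m

0.0982 m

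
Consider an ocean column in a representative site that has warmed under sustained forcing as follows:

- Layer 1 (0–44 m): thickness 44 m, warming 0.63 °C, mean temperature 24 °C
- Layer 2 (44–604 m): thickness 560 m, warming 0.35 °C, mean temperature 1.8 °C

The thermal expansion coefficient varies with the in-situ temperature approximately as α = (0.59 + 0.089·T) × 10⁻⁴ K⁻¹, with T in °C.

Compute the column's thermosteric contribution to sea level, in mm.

Δh ≈ 22.3 mm

Layer 1: α = (0.59 + 0.089×24)×10⁻⁴ = 2.726×10⁻⁴ K⁻¹
Layer 2: α = (0.59 + 0.089×1.8)×10⁻⁴ = 0.7502×10⁻⁴ K⁻¹
0–44 m: 44 × 0.63 × 2.726×10⁻⁴ = 0.007556472 m
Layer 2: 0.7502×10⁻⁴ × 0.35 × 560 = 0.01470392 m
Δh = 0.007556472 + 0.01470392 = 0.022260392 m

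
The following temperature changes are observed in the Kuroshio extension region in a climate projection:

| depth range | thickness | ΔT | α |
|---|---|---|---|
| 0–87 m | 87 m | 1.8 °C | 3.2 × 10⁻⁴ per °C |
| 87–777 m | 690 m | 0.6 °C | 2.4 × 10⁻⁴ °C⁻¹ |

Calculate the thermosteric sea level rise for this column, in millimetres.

1.8 × 3.2×10⁻⁴ × 87 = 0.050112 m
0.6 × 690 × 2.4×10⁻⁴ = 0.09936 m
Δh = 0.050112 + 0.09936 = 0.149472 m

Δh ≈ 149 mm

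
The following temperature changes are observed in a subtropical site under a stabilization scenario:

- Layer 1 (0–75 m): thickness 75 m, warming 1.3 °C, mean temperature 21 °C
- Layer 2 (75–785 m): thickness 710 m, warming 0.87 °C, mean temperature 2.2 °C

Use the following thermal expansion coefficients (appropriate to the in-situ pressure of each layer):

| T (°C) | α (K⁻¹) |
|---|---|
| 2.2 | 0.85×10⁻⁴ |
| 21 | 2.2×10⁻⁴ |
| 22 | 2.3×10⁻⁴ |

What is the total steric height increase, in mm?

Layer 1 at 21 °C → α = 2.2×10⁻⁴ K⁻¹
Layer 2 at 2.2 °C → α = 0.85×10⁻⁴ K⁻¹
1.3 × 2.2×10⁻⁴ × 75 = 0.02145 m
Layer 2: 710 × 0.85×10⁻⁴ × 0.87 = 0.0525045 m
Δh = 0.02145 + 0.0525045 = 0.0739545 m

74 mm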